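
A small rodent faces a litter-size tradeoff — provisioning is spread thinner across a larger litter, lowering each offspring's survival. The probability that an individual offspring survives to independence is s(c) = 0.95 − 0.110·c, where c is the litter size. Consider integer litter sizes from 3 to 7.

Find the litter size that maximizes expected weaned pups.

Expected weaned pups = c × s(c):
  c=3: 3 × 0.620 = 1.860
  c=4: 4 × 0.510 = 2.040
  c=5: 5 × 0.400 = 2.000
  c=6: 6 × 0.290 = 1.740
  c=7: 7 × 0.180 = 1.260
Maximum at c = 4 (2.040 weaned pups).

4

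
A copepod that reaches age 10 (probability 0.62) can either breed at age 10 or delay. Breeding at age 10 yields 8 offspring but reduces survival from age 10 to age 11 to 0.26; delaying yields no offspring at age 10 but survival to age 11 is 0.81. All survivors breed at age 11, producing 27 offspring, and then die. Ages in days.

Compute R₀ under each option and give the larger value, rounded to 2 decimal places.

13.56

breed at age 10: R₀ = 0.62 × (8 + 0.26 × 27) = 0.62 × 15.0200 = 9.3124
delay to age 11: R₀ = 0.62 × (0.81 × 27) = 0.62 × 21.8700 = 13.5594
Higher: delay to age 11 (13.5594).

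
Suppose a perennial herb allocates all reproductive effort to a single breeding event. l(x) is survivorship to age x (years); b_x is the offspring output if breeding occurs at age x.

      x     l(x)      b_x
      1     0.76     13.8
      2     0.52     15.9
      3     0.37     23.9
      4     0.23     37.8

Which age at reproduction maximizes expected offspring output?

Expected offspring if breeding at age x = l(x) × b_x:
  age 1: 0.76 × 13.8 = 10.488
  age 2: 0.52 × 15.9 = 8.268
  age 3: 0.37 × 23.9 = 8.843
  age 4: 0.23 × 37.8 = 8.694
Maximum at age 1 (10.488).

1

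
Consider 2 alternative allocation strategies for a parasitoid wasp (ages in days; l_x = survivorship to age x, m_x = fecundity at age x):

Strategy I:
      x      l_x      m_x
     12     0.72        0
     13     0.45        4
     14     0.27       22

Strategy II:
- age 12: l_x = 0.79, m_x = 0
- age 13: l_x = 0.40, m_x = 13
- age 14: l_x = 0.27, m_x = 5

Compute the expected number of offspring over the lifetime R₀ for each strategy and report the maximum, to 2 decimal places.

7.74

Strategy I: R₀ = 0.72×0 + 0.45×4 + 0.27×22 = 7.7400
Strategy II: R₀ = 0.79×0 + 0.40×13 + 0.27×5 = 6.5500
Highest R₀: strategy I with 7.7400.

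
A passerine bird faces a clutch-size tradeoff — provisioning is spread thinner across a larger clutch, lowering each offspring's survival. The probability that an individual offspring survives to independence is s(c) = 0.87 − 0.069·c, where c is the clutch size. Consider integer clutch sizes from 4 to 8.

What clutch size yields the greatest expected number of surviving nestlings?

6

Expected surviving nestlings = c × s(c):
  c=4: 4 × 0.594 = 2.376
  c=5: 5 × 0.525 = 2.625
  c=6: 6 × 0.456 = 2.736
  c=7: 7 × 0.387 = 2.709
  c=8: 8 × 0.318 = 2.544
Maximum at c = 6 (2.736 surviving nestlings).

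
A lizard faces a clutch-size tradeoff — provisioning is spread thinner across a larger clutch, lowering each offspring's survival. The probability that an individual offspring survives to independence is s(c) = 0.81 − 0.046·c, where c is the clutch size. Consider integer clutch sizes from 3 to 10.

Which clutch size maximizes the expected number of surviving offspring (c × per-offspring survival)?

9

Expected surviving offspring = c × s(c):
  c=3: 3 × 0.672 = 2.016
  c=4: 4 × 0.626 = 2.504
  c=5: 5 × 0.580 = 2.900
  c=6: 6 × 0.534 = 3.204
  c=7: 7 × 0.488 = 3.416
  c=8: 8 × 0.442 = 3.536
  c=9: 9 × 0.396 = 3.564
  c=10: 10 × 0.350 = 3.500
Maximum at c = 9 (3.564 surviving offspring).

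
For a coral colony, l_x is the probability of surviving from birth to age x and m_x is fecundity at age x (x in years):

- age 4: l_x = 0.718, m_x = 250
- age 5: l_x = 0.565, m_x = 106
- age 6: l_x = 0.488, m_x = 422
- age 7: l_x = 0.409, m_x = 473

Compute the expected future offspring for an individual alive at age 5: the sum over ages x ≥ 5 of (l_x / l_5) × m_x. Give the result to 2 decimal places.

l_5 = 0.565. Conditional survival from age 5 to x is l_x / l_5.
  x=5: (0.565/0.565) × 106 = 106.0000
  x=6: (0.488/0.565) × 422 = 364.4885
  x=7: (0.409/0.565) × 473 = 342.4018
Sum = 106.0000 + 364.4885 + 342.4018 = 812.8903

812.89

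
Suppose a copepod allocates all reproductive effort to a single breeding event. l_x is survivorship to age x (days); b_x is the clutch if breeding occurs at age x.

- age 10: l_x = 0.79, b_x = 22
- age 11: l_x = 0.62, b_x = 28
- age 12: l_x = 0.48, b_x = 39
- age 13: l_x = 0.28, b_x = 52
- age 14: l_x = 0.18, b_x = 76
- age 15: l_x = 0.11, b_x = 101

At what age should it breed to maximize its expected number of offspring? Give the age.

12

Expected offspring if breeding at age x = l_x × b_x:
  age 10: 0.79 × 22 = 17.380
  age 11: 0.62 × 28 = 17.360
  age 12: 0.48 × 39 = 18.720
  age 13: 0.28 × 52 = 14.560
  age 14: 0.18 × 76 = 13.680
  age 15: 0.11 × 101 = 11.110
Maximum at age 12 (18.720).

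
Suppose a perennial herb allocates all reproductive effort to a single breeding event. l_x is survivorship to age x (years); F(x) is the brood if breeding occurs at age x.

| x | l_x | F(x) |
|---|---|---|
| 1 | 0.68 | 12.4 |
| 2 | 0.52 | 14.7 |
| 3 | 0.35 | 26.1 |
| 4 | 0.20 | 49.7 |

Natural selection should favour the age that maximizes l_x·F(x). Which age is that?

Expected offspring if breeding at age x = l_x × F(x):
  age 1: 0.68 × 12.4 = 8.432
  age 2: 0.52 × 14.7 = 7.644
  age 3: 0.35 × 26.1 = 9.135
  age 4: 0.20 × 49.7 = 9.940
Maximum at age 4 (9.940).

4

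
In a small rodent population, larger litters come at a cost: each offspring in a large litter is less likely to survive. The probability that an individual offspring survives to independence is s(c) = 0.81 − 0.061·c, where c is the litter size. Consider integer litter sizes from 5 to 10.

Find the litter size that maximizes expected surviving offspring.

7

Expected surviving offspring = c × s(c):
  c=5: 5 × 0.505 = 2.525
  c=6: 6 × 0.444 = 2.664
  c=7: 7 × 0.383 = 2.681
  c=8: 8 × 0.322 = 2.576
  c=9: 9 × 0.261 = 2.349
  c=10: 10 × 0.200 = 2.000
Maximum at c = 7 (2.681 surviving offspring).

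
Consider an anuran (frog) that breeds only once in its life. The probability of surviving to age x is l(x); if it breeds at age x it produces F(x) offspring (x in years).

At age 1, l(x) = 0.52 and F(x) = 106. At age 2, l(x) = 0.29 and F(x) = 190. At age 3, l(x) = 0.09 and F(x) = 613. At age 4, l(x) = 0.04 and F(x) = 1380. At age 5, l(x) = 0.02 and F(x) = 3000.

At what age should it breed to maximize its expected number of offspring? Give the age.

5

Expected offspring if breeding at age x = l(x) × F(x):
  age 1: 0.52 × 106 = 55.120
  age 2: 0.29 × 190 = 55.100
  age 3: 0.09 × 613 = 55.170
  age 4: 0.04 × 1380 = 55.200
  age 5: 0.02 × 3000 = 60.000
Maximum at age 5 (60.000).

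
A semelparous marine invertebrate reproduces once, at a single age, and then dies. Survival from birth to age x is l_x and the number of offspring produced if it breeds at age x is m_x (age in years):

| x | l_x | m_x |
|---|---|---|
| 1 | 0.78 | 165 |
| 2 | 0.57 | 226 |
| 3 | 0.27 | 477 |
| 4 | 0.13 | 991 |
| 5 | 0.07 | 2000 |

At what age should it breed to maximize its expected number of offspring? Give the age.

5

Expected offspring if breeding at age x = l_x × m_x:
  age 1: 0.78 × 165 = 128.700
  age 2: 0.57 × 226 = 128.820
  age 3: 0.27 × 477 = 128.790
  age 4: 0.13 × 991 = 128.830
  age 5: 0.07 × 2000 = 140.000
Maximum at age 5 (140.000).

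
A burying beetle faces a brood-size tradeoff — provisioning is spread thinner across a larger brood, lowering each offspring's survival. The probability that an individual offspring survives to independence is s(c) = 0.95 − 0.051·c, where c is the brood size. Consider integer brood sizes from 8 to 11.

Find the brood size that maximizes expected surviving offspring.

Expected surviving offspring = c × s(c):
  c=8: 8 × 0.542 = 4.336
  c=9: 9 × 0.491 = 4.419
  c=10: 10 × 0.440 = 4.400
  c=11: 11 × 0.389 = 4.279
Maximum at c = 9 (4.419 surviving offspring).

9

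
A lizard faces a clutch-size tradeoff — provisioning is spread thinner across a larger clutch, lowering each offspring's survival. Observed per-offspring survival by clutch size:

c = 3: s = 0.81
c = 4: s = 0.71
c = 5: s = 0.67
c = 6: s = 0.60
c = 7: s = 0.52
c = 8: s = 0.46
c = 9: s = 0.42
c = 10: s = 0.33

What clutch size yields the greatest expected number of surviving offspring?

Expected surviving offspring = c × s(c):
  c=3: 3 × 0.81 = 2.430
  c=4: 4 × 0.71 = 2.840
  c=5: 5 × 0.67 = 3.350
  c=6: 6 × 0.60 = 3.600
  c=7: 7 × 0.52 = 3.640
  c=8: 8 × 0.46 = 3.680
  c=9: 9 × 0.42 = 3.780
  c=10: 10 × 0.33 = 3.300
Maximum at c = 9 (3.780 surviving offspring).

9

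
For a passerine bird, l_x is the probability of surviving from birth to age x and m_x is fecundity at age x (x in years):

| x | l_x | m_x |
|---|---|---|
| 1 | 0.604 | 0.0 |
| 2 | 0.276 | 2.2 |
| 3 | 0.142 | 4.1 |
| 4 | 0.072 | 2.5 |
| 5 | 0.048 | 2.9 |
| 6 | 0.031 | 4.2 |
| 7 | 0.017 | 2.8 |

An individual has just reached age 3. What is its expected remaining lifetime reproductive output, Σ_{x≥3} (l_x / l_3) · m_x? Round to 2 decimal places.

l_3 = 0.142. Conditional survival from age 3 to x is l_x / l_3.
  x=3: (0.142/0.142) × 4.1 = 4.1000
  x=4: (0.072/0.142) × 2.5 = 1.2676
  x=5: (0.048/0.142) × 2.9 = 0.9803
  x=6: (0.031/0.142) × 4.2 = 0.9169
  x=7: (0.017/0.142) × 2.8 = 0.3352
Sum = 4.1000 + 1.2676 + 0.9803 + 0.9169 + 0.3352 = 7.6000

7.60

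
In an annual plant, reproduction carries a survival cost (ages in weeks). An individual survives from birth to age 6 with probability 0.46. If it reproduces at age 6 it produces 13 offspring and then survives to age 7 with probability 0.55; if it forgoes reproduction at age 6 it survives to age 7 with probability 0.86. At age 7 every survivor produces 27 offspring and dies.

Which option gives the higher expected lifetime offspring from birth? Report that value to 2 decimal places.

breed at age 6: R₀ = 0.46 × (13 + 0.55 × 27) = 0.46 × 27.8500 = 12.8110
delay to age 7: R₀ = 0.46 × (0.86 × 27) = 0.46 × 23.2200 = 10.6812
Higher: breed at age 6 (12.8110).

12.81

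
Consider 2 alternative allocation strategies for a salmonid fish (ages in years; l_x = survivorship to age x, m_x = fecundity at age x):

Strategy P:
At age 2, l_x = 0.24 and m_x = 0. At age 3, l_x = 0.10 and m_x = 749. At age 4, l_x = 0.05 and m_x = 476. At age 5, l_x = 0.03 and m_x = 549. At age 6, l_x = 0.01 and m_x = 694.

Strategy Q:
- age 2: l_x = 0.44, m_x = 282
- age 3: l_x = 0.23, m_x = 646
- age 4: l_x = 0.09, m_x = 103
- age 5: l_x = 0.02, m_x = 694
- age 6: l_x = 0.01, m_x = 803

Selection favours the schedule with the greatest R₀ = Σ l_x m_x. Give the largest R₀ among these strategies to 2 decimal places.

Strategy P: R₀ = 0.24×0 + 0.10×749 + 0.05×476 + 0.03×549 + 0.01×694 = 122.1100
Strategy Q: R₀ = 0.44×282 + 0.23×646 + 0.09×103 + 0.02×694 + 0.01×803 = 303.8400
Highest R₀: strategy Q with 303.8400.

303.84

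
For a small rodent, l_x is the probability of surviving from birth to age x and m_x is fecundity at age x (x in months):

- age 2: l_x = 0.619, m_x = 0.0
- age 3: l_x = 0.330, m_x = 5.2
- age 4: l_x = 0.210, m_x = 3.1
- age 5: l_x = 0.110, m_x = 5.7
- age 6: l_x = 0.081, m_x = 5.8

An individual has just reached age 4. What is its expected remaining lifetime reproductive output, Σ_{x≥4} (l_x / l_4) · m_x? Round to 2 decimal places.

l_4 = 0.210. Conditional survival from age 4 to x is l_x / l_4.
  x=4: (0.210/0.210) × 3.1 = 3.1000
  x=5: (0.110/0.210) × 5.7 = 2.9857
  x=6: (0.081/0.210) × 5.8 = 2.2371
Sum = 3.1000 + 2.9857 + 2.2371 = 8.3229

8.32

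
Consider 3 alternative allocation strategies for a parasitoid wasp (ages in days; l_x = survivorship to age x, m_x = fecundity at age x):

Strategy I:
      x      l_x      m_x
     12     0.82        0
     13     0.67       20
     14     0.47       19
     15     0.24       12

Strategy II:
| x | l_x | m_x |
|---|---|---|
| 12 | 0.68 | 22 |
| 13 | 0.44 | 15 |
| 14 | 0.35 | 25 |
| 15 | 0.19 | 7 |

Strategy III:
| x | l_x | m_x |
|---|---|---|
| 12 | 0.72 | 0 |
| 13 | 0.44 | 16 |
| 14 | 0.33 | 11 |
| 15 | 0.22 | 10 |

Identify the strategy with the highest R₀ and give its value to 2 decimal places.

Strategy I: R₀ = 0.82×0 + 0.67×20 + 0.47×19 + 0.24×12 = 25.2100
Strategy II: R₀ = 0.68×22 + 0.44×15 + 0.35×25 + 0.19×7 = 31.6400
Strategy III: R₀ = 0.72×0 + 0.44×16 + 0.33×11 + 0.22×10 = 12.8700
Highest R₀: strategy II with 31.6400.

31.64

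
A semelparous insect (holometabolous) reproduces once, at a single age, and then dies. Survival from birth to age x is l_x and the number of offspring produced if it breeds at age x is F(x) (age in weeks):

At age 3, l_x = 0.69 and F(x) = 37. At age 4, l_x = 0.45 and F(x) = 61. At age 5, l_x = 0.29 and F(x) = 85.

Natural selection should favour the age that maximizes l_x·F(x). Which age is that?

4

Expected offspring if breeding at age x = l_x × F(x):
  age 3: 0.69 × 37 = 25.530
  age 4: 0.45 × 61 = 27.450
  age 5: 0.29 × 85 = 24.650
Maximum at age 4 (27.450).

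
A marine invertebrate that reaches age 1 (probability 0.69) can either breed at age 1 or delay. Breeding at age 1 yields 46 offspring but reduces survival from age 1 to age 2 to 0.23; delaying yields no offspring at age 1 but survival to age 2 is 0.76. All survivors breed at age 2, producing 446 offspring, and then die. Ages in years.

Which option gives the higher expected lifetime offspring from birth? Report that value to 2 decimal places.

233.88

breed at age 1: R₀ = 0.69 × (46 + 0.23 × 446) = 0.69 × 148.5800 = 102.5202
delay to age 2: R₀ = 0.69 × (0.76 × 446) = 0.69 × 338.9600 = 233.8824
Higher: delay to age 2 (233.8824).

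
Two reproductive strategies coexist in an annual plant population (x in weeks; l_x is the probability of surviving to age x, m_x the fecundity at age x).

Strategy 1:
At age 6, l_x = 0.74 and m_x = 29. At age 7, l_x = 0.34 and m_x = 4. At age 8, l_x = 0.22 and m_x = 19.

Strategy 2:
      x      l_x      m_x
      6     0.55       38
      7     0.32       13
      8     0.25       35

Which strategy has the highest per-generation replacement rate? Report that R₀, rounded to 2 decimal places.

Strategy 1: R₀ = 0.74×29 + 0.34×4 + 0.22×19 = 27.0000
Strategy 2: R₀ = 0.55×38 + 0.32×13 + 0.25×35 = 33.8100
Highest R₀: strategy 2 with 33.8100.

33.81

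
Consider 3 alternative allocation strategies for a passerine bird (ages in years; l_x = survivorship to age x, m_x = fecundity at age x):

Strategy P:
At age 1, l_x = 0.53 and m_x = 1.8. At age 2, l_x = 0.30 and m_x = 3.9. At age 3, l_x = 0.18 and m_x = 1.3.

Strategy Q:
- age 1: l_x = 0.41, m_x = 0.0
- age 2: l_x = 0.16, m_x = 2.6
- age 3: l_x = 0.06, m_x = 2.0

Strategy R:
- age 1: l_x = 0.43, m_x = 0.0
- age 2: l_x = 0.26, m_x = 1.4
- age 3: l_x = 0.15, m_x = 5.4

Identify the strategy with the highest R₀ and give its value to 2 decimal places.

Strategy P: R₀ = 0.53×1.8 + 0.30×3.9 + 0.18×1.3 = 2.3580
Strategy Q: R₀ = 0.41×0.0 + 0.16×2.6 + 0.06×2.0 = 0.5360
Strategy R: R₀ = 0.43×0.0 + 0.26×1.4 + 0.15×5.4 = 1.1740
Highest R₀: strategy P with 2.3580.

2.36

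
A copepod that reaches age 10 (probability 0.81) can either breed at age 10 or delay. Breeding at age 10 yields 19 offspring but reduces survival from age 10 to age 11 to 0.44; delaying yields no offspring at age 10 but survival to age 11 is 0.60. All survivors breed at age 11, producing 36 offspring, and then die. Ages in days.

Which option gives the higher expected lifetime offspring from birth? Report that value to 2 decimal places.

breed at age 10: R₀ = 0.81 × (19 + 0.44 × 36) = 0.81 × 34.8400 = 28.2204
delay to age 11: R₀ = 0.81 × (0.60 × 36) = 0.81 × 21.6000 = 17.4960
Higher: breed at age 10 (28.2204).

28.22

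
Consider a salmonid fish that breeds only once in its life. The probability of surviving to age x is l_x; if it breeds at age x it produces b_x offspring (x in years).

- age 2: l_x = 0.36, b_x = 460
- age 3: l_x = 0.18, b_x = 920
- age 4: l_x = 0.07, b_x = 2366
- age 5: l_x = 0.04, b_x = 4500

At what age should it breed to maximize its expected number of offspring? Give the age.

5

Expected offspring if breeding at age x = l_x × b_x:
  age 2: 0.36 × 460 = 165.600
  age 3: 0.18 × 920 = 165.600
  age 4: 0.07 × 2366 = 165.620
  age 5: 0.04 × 4500 = 180.000
Maximum at age 5 (180.000).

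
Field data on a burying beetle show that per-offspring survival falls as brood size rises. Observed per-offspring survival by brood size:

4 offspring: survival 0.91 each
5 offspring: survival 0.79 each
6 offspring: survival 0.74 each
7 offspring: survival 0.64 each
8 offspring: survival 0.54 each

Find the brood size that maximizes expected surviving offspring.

Expected surviving offspring = c × s(c):
  c=4: 4 × 0.91 = 3.640
  c=5: 5 × 0.79 = 3.950
  c=6: 6 × 0.74 = 4.440
  c=7: 7 × 0.64 = 4.480
  c=8: 8 × 0.54 = 4.320
Maximum at c = 7 (4.480 surviving offspring).

7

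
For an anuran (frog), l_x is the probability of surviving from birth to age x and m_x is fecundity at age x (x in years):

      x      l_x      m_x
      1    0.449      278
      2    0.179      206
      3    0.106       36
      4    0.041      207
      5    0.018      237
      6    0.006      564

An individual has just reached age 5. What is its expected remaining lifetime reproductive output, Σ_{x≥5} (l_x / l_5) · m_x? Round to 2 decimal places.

l_5 = 0.018. Conditional survival from age 5 to x is l_x / l_5.
  x=5: (0.018/0.018) × 237 = 237.0000
  x=6: (0.006/0.018) × 564 = 188.0000
Sum = 237.0000 + 188.0000 = 425.0000

425.00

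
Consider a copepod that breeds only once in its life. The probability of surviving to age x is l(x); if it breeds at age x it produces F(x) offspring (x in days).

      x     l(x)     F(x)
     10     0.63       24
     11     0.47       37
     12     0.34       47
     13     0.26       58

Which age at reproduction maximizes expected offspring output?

11

Expected offspring if breeding at age x = l(x) × F(x):
  age 10: 0.63 × 24 = 15.120
  age 11: 0.47 × 37 = 17.390
  age 12: 0.34 × 47 = 15.980
  age 13: 0.26 × 58 = 15.080
Maximum at age 11 (17.390).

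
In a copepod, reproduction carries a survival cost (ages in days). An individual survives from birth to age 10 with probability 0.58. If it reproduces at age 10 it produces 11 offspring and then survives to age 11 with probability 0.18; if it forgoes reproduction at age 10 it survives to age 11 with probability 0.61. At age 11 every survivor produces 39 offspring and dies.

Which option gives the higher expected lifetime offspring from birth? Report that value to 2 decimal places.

breed at age 10: R₀ = 0.58 × (11 + 0.18 × 39) = 0.58 × 18.0200 = 10.4516
delay to age 11: R₀ = 0.58 × (0.61 × 39) = 0.58 × 23.7900 = 13.7982
Higher: delay to age 11 (13.7982).

13.80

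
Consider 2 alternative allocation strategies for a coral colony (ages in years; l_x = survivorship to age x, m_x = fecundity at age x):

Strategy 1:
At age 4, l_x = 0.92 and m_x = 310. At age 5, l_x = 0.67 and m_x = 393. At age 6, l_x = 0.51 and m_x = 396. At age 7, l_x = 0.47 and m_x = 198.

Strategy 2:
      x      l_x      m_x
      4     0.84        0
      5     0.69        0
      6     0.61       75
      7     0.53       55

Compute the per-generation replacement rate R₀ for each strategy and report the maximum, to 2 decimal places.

Strategy 1: R₀ = 0.92×310 + 0.67×393 + 0.51×396 + 0.47×198 = 843.5300
Strategy 2: R₀ = 0.84×0 + 0.69×0 + 0.61×75 + 0.53×55 = 74.9000
Highest R₀: strategy 1 with 843.5300.

843.53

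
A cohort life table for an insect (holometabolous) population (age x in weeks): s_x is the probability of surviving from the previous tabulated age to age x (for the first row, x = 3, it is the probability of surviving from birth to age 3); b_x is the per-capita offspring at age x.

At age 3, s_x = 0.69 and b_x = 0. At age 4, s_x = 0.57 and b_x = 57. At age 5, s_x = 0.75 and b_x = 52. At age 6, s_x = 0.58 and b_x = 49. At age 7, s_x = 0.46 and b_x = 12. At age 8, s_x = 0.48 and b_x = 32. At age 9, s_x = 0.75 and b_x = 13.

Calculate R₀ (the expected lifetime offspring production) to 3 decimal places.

Survivorship from birth: l_x = s_3·s_4·…·s_x.
  l_3 = 0.69000
  l_4 = 0.39330
  l_5 = 0.29497
  l_6 = 0.17109
  l_7 = 0.07870
  l_8 = 0.03778
  l_9 = 0.02833
R₀ = Σ l_x b_x:
  age 3: 0.69000 × 0 = 0.0000
  age 4: 0.39330 × 57 = 22.4181
  age 5: 0.29497 × 52 = 15.3384
  age 6: 0.17109 × 49 = 8.3834
  age 7: 0.07870 × 12 = 0.9444
  age 8: 0.03778 × 32 = 1.2090
  age 9: 0.02833 × 13 = 0.3683
R₀ = 0.0000 + 22.4181 + 15.3384 + 8.3834 + 0.9444 + 1.2090 + 0.3683 = 48.6616

48.662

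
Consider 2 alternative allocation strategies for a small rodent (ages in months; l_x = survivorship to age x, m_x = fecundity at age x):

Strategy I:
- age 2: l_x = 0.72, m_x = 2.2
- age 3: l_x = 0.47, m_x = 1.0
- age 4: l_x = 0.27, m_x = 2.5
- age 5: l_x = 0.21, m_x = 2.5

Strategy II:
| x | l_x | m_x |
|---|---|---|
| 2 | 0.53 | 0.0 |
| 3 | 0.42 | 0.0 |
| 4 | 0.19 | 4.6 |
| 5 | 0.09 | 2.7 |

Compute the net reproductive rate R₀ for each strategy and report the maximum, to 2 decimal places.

Strategy I: R₀ = 0.72×2.2 + 0.47×1.0 + 0.27×2.5 + 0.21×2.5 = 3.2540
Strategy II: R₀ = 0.53×0.0 + 0.42×0.0 + 0.19×4.6 + 0.09×2.7 = 1.1170
Highest R₀: strategy I with 3.2540.

3.25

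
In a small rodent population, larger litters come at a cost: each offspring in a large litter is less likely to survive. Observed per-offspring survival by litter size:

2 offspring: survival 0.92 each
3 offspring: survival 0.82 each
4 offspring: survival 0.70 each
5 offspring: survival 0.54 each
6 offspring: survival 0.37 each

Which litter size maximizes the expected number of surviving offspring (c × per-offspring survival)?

Expected surviving offspring = c × s(c):
  c=2: 2 × 0.92 = 1.840
  c=3: 3 × 0.82 = 2.460
  c=4: 4 × 0.70 = 2.800
  c=5: 5 × 0.54 = 2.700
  c=6: 6 × 0.37 = 2.220
Maximum at c = 4 (2.800 surviving offspring).

4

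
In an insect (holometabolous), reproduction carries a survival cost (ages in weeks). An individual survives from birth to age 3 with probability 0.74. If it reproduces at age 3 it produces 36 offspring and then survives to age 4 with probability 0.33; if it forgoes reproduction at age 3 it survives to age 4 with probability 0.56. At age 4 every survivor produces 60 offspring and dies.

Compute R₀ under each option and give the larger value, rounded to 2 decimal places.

41.29

breed at age 3: R₀ = 0.74 × (36 + 0.33 × 60) = 0.74 × 55.8000 = 41.2920
delay to age 4: R₀ = 0.74 × (0.56 × 60) = 0.74 × 33.6000 = 24.8640
Higher: breed at age 3 (41.2920).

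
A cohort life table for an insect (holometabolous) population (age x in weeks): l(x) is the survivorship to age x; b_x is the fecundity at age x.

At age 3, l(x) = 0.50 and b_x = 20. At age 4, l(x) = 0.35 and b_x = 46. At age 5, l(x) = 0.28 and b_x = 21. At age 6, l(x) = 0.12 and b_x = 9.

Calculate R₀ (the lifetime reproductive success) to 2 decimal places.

33.06

R₀ = Σ l(x) b_x:
  age 3: 0.50 × 20 = 10.0000
  age 4: 0.35 × 46 = 16.1000
  age 5: 0.28 × 21 = 5.8800
  age 6: 0.12 × 9 = 1.0800
R₀ = 10.0000 + 16.1000 + 5.8800 + 1.0800 = 33.0600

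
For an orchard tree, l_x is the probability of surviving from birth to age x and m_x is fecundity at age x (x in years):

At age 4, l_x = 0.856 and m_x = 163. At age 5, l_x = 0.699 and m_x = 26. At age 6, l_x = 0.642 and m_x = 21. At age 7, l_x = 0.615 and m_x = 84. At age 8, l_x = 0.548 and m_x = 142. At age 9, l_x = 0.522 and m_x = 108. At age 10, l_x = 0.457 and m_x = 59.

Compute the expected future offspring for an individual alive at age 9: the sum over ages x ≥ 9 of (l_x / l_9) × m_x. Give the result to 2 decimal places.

l_9 = 0.522. Conditional survival from age 9 to x is l_x / l_9.
  x=9: (0.522/0.522) × 108 = 108.0000
  x=10: (0.457/0.522) × 59 = 51.6533
Sum = 108.0000 + 51.6533 = 159.6533

159.65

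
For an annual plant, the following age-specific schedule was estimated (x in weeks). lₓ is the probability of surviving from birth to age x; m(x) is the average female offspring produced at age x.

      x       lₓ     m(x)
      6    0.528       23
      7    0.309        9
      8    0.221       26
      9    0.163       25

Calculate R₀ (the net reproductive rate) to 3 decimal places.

24.746

R₀ = Σ lₓ m(x):
  age 6: 0.528 × 23 = 12.1440
  age 7: 0.309 × 9 = 2.7810
  age 8: 0.221 × 26 = 5.7460
  age 9: 0.163 × 25 = 4.0750
R₀ = 12.1440 + 2.7810 + 5.7460 + 4.0750 = 24.7460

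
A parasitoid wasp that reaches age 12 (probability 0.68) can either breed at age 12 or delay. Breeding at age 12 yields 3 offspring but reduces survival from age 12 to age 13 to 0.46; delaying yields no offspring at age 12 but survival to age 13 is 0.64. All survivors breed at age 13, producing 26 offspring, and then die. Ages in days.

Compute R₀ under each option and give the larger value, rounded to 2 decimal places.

breed at age 12: R₀ = 0.68 × (3 + 0.46 × 26) = 0.68 × 14.9600 = 10.1728
delay to age 13: R₀ = 0.68 × (0.64 × 26) = 0.68 × 16.6400 = 11.3152
Higher: delay to age 13 (11.3152).

11.32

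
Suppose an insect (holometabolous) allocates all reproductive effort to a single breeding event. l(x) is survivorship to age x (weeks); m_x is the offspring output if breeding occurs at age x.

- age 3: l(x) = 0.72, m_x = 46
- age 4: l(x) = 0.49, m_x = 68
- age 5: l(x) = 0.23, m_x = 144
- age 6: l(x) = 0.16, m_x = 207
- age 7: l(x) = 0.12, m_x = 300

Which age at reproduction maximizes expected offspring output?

7

Expected offspring if breeding at age x = l(x) × m_x:
  age 3: 0.72 × 46 = 33.120
  age 4: 0.49 × 68 = 33.320
  age 5: 0.23 × 144 = 33.120
  age 6: 0.16 × 207 = 33.120
  age 7: 0.12 × 300 = 36.000
Maximum at age 7 (36.000).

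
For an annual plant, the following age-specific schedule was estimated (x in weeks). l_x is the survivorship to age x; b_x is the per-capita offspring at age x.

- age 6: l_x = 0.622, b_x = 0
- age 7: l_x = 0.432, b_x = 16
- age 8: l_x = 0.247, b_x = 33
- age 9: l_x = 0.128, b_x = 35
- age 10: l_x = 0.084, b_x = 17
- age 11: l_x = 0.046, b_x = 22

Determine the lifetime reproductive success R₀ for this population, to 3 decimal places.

21.983

R₀ = Σ l_x b_x:
  age 6: 0.622 × 0 = 0.0000
  age 7: 0.432 × 16 = 6.9120
  age 8: 0.247 × 33 = 8.1510
  age 9: 0.128 × 35 = 4.4800
  age 10: 0.084 × 17 = 1.4280
  age 11: 0.046 × 22 = 1.0120
R₀ = 0.0000 + 6.9120 + 8.1510 + 4.4800 + 1.4280 + 1.0120 = 21.9830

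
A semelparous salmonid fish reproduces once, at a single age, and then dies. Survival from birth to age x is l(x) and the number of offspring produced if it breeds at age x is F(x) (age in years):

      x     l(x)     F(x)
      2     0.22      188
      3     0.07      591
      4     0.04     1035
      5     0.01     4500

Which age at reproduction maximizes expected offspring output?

Expected offspring if breeding at age x = l(x) × F(x):
  age 2: 0.22 × 188 = 41.360
  age 3: 0.07 × 591 = 41.370
  age 4: 0.04 × 1035 = 41.400
  age 5: 0.01 × 4500 = 45.000
Maximum at age 5 (45.000).

5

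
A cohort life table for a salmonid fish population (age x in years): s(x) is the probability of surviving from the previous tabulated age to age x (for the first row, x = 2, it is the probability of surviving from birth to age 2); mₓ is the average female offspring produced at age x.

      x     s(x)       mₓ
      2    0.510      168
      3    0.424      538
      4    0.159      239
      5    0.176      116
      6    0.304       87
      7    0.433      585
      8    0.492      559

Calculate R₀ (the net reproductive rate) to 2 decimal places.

211.78

Survivorship from birth: l_x = s_2·s_3·…·s_x.
  l_2 = 0.51000
  l_3 = 0.21624
  l_4 = 0.03438
  l_5 = 0.00605
  l_6 = 0.00184
  l_7 = 0.00080
  l_8 = 0.00039
R₀ = Σ l_x mₓ:
  age 2: 0.51000 × 168 = 85.6800
  age 3: 0.21624 × 538 = 116.3371
  age 4: 0.03438 × 239 = 8.2168
  age 5: 0.00605 × 116 = 0.7018
  age 6: 0.00184 × 87 = 0.1601
  age 7: 0.00080 × 585 = 0.4680
  age 8: 0.00039 × 559 = 0.2180
R₀ = 85.6800 + 116.3371 + 8.2168 + 0.7018 + 0.1601 + 0.4680 + 0.2180 = 211.7818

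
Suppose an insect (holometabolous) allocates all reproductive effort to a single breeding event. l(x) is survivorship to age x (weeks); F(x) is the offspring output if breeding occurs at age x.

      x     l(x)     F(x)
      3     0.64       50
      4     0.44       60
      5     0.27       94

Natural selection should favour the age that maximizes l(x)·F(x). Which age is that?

3

Expected offspring if breeding at age x = l(x) × F(x):
  age 3: 0.64 × 50 = 32.000
  age 4: 0.44 × 60 = 26.400
  age 5: 0.27 × 94 = 25.380
Maximum at age 3 (32.000).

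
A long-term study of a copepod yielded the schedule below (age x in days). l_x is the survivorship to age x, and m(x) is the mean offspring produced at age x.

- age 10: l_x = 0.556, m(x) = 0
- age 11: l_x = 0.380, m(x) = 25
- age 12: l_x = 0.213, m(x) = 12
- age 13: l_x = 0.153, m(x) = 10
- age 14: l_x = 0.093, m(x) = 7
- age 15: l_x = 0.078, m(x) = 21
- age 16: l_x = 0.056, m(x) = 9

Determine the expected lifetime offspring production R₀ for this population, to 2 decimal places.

16.38

R₀ = Σ l_x m(x):
  age 10: 0.556 × 0 = 0.0000
  age 11: 0.380 × 25 = 9.5000
  age 12: 0.213 × 12 = 2.5560
  age 13: 0.153 × 10 = 1.5300
  age 14: 0.093 × 7 = 0.6510
  age 15: 0.078 × 21 = 1.6380
  age 16: 0.056 × 9 = 0.5040
R₀ = 0.0000 + 9.5000 + 2.5560 + 1.5300 + 0.6510 + 1.6380 + 0.5040 = 16.3790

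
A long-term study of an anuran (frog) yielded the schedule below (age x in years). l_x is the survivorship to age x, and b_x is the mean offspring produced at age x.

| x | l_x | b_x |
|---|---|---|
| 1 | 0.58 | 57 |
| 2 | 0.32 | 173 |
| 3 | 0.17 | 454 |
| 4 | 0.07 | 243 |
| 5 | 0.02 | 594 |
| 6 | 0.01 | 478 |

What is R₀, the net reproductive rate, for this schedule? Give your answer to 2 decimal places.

199.27

R₀ = Σ l_x b_x:
  age 1: 0.58 × 57 = 33.0600
  age 2: 0.32 × 173 = 55.3600
  age 3: 0.17 × 454 = 77.1800
  age 4: 0.07 × 243 = 17.0100
  age 5: 0.02 × 594 = 11.8800
  age 6: 0.01 × 478 = 4.7800
R₀ = 33.0600 + 55.3600 + 77.1800 + 17.0100 + 11.8800 + 4.7800 = 199.2700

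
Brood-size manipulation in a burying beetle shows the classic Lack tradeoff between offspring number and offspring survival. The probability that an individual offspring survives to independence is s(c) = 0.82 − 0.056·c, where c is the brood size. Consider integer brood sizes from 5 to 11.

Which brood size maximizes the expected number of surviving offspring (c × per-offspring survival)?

Expected surviving offspring = c × s(c):
  c=5: 5 × 0.540 = 2.700
  c=6: 6 × 0.484 = 2.904
  c=7: 7 × 0.428 = 2.996
  c=8: 8 × 0.372 = 2.976
  c=9: 9 × 0.316 = 2.844
  c=10: 10 × 0.260 = 2.600
  c=11: 11 × 0.204 = 2.244
Maximum at c = 7 (2.996 surviving offspring).

7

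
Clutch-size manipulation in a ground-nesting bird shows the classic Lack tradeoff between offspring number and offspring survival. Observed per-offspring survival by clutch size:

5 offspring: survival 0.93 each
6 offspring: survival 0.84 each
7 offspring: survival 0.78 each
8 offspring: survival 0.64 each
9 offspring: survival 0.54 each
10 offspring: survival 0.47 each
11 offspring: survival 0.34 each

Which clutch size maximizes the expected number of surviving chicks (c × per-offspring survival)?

Expected surviving chicks = c × s(c):
  c=5: 5 × 0.93 = 4.650
  c=6: 6 × 0.84 = 5.040
  c=7: 7 × 0.78 = 5.460
  c=8: 8 × 0.64 = 5.120
  c=9: 9 × 0.54 = 4.860
  c=10: 10 × 0.47 = 4.700
  c=11: 11 × 0.34 = 3.740
Maximum at c = 7 (5.460 surviving chicks).

7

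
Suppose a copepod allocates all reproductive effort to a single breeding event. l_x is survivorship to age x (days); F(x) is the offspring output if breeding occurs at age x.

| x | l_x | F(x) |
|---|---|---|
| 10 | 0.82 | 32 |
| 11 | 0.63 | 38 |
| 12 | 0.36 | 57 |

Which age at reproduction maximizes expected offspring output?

Expected offspring if breeding at age x = l_x × F(x):
  age 10: 0.82 × 32 = 26.240
  age 11: 0.63 × 38 = 23.940
  age 12: 0.36 × 57 = 20.520
Maximum at age 10 (26.240).

10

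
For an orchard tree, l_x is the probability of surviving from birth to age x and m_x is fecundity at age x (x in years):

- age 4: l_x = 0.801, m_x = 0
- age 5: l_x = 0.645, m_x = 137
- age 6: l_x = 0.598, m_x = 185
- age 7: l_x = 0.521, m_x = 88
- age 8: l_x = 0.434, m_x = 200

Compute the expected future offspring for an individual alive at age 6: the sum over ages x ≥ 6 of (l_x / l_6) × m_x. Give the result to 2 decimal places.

l_6 = 0.598. Conditional survival from age 6 to x is l_x / l_6.
  x=6: (0.598/0.598) × 185 = 185.0000
  x=7: (0.521/0.598) × 88 = 76.6689
  x=8: (0.434/0.598) × 200 = 145.1505
Sum = 185.0000 + 76.6689 + 145.1505 = 406.8194

406.82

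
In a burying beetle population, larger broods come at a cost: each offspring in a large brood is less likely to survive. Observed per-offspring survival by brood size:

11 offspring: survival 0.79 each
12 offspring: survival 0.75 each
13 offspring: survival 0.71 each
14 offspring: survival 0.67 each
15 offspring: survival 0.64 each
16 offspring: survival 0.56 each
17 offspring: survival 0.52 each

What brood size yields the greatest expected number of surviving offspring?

15

Expected surviving offspring = c × s(c):
  c=11: 11 × 0.79 = 8.690
  c=12: 12 × 0.75 = 9.000
  c=13: 13 × 0.71 = 9.230
  c=14: 14 × 0.67 = 9.380
  c=15: 15 × 0.64 = 9.600
  c=16: 16 × 0.56 = 8.960
  c=17: 17 × 0.52 = 8.840
Maximum at c = 15 (9.600 surviving offspring).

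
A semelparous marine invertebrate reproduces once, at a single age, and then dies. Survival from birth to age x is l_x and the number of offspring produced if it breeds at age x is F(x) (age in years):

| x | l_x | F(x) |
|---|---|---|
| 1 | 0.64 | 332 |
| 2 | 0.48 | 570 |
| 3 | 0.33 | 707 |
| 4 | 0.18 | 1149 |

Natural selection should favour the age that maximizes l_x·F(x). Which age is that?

Expected offspring if breeding at age x = l_x × F(x):
  age 1: 0.64 × 332 = 212.480
  age 2: 0.48 × 570 = 273.600
  age 3: 0.33 × 707 = 233.310
  age 4: 0.18 × 1149 = 206.820
Maximum at age 2 (273.600).

2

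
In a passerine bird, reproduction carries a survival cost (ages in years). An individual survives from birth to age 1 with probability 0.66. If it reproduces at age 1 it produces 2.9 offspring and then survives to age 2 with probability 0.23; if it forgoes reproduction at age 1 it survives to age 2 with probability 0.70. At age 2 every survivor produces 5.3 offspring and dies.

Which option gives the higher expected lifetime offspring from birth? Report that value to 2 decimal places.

breed at age 1: R₀ = 0.66 × (2.9 + 0.23 × 5.3) = 0.66 × 4.1190 = 2.7185
delay to age 2: R₀ = 0.66 × (0.70 × 5.3) = 0.66 × 3.7100 = 2.4486
Higher: breed at age 1 (2.7185).

2.72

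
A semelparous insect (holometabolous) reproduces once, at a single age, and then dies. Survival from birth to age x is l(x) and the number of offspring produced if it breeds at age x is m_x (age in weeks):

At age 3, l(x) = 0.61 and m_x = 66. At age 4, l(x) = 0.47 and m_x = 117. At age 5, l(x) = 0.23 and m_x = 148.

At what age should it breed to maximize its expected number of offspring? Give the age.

4

Expected offspring if breeding at age x = l(x) × m_x:
  age 3: 0.61 × 66 = 40.260
  age 4: 0.47 × 117 = 54.990
  age 5: 0.23 × 148 = 34.040
Maximum at age 4 (54.990).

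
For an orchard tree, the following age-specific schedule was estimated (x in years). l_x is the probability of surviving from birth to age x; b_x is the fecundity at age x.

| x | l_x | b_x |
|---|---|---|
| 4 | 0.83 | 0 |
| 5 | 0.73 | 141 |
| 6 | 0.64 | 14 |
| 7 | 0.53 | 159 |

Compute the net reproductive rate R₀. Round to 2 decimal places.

196.16

R₀ = Σ l_x b_x:
  age 4: 0.83 × 0 = 0.0000
  age 5: 0.73 × 141 = 102.9300
  age 6: 0.64 × 14 = 8.9600
  age 7: 0.53 × 159 = 84.2700
R₀ = 0.0000 + 102.9300 + 8.9600 + 84.2700 = 196.1600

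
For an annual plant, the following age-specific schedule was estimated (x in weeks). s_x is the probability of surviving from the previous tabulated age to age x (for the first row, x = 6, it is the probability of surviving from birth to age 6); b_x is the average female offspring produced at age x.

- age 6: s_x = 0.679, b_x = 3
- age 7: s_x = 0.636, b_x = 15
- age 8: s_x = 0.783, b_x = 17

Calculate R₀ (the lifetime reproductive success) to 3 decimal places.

14.263

Survivorship from birth: l_x = s_6·s_7·…·s_x.
  l_6 = 0.67900
  l_7 = 0.43184
  l_8 = 0.33813
R₀ = Σ l_x b_x:
  age 6: 0.67900 × 3 = 2.0370
  age 7: 0.43184 × 15 = 6.4776
  age 8: 0.33813 × 17 = 5.7482
R₀ = 2.0370 + 6.4776 + 5.7482 = 14.2628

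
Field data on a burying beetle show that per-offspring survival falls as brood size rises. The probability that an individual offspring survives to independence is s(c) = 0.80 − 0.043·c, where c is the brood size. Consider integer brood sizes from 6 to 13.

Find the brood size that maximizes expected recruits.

9

Expected recruits = c × s(c):
  c=6: 6 × 0.542 = 3.252
  c=7: 7 × 0.499 = 3.493
  c=8: 8 × 0.456 = 3.648
  c=9: 9 × 0.413 = 3.717
  c=10: 10 × 0.370 = 3.700
  c=11: 11 × 0.327 = 3.597
  c=12: 12 × 0.284 = 3.408
  c=13: 13 × 0.241 = 3.133
Maximum at c = 9 (3.717 recruits).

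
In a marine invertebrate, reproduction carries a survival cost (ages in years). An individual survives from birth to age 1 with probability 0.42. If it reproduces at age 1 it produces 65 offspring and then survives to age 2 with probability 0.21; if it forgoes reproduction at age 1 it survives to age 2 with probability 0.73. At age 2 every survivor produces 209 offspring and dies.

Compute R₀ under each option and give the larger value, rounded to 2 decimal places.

breed at age 1: R₀ = 0.42 × (65 + 0.21 × 209) = 0.42 × 108.8900 = 45.7338
delay to age 2: R₀ = 0.42 × (0.73 × 209) = 0.42 × 152.5700 = 64.0794
Higher: delay to age 2 (64.0794).

64.08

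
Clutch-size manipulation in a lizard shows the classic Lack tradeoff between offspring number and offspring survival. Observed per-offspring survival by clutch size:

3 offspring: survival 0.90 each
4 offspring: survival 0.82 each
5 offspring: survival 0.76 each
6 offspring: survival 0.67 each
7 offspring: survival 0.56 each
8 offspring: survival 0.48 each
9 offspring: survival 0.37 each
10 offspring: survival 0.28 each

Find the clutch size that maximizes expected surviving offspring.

Expected surviving offspring = c × s(c):
  c=3: 3 × 0.90 = 2.700
  c=4: 4 × 0.82 = 3.280
  c=5: 5 × 0.76 = 3.800
  c=6: 6 × 0.67 = 4.020
  c=7: 7 × 0.56 = 3.920
  c=8: 8 × 0.48 = 3.840
  c=9: 9 × 0.37 = 3.330
  c=10: 10 × 0.28 = 2.800
Maximum at c = 6 (4.020 surviving offspring).

6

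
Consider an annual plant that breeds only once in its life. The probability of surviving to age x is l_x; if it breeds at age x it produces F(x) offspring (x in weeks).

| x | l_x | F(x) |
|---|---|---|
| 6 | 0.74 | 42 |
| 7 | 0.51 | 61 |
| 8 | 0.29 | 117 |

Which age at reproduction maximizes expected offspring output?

Expected offspring if breeding at age x = l_x × F(x):
  age 6: 0.74 × 42 = 31.080
  age 7: 0.51 × 61 = 31.110
  age 8: 0.29 × 117 = 33.930
Maximum at age 8 (33.930).

8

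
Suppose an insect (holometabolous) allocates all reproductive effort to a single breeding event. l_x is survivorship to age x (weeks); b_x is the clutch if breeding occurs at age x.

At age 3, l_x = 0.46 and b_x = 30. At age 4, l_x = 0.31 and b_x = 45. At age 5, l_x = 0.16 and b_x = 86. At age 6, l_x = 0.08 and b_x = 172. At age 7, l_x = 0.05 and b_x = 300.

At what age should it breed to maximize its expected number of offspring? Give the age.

7

Expected offspring if breeding at age x = l_x × b_x:
  age 3: 0.46 × 30 = 13.800
  age 4: 0.31 × 45 = 13.950
  age 5: 0.16 × 86 = 13.760
  age 6: 0.08 × 172 = 13.760
  age 7: 0.05 × 300 = 15.000
Maximum at age 7 (15.000).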